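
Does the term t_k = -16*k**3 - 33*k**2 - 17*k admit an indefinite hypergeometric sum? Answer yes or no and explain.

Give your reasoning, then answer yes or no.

Yes. s_k = k*(-4*k**3 - 3*k**2 + 4*k + 3).

r(k) = (16*k**2 + 65*k + 66)/(k*(16*k + 17)) after simplifying.
So A=1 and B=1, with C=k**3 + 33*k**2/16 + 17*k/16.
f must satisfy (1)·f(k+1) − (1)·f(k) = k**3 + 33*k**2/16 + 17*k/16.
Bound: deg f ≤ 4.
Solving with deg f ≤ 4: f(k) = k*(k - 1)*(k + 1)*(4*k + 3)/16.
Certificate R = B(k−1)f/C = (k - 1)*(4*k + 3)/(16*k + 17) gives s_k = k*(-4*k**3 - 3*k**2 + 4*k + 3).
Verify: k*(-16*k**2 - 33*k - 17) matches t_k.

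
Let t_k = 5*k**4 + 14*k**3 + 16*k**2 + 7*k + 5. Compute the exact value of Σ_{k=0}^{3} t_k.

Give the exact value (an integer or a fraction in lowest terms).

Step 1: r(k) = (5*k**4 + 34*k**3 + 88*k**2 + 101*k + 47)/(5*k**4 + 14*k**3 + 16*k**2 + 7*k + 5).
Normal form (A,B,C) = (1, 1, k**4 + 14*k**3/5 + 16*k**2/5 + 7*k/5 + 1).
Need (1)·f(k+1) − (1)·f(k) = k**4 + 14*k**3/5 + 16*k**2/5 + 7*k/5 + 1.
From deg A=0, deg B=0, deg C=4: d=5.
Coefficient equations give f(k) = k*(k**4 + k**3 - k + 4)/5.
So s_k = (B(k−1)f/C)·t_k = (k*(k**4 + k**3 - k + 4)/(5*k**4 + 14*k**3 + 16*k**2 + 7*k + 5))·t_k = k*(k**4 + k**3 - k + 4).
Δs = 5*k**4 + 14*k**3 + 16*k**2 + 7*k + 5, as required.
Σ_(k=0)^(3) t_k = s_(4) − s_(0) = 1280 − (0) = 1280.

Σ = 1280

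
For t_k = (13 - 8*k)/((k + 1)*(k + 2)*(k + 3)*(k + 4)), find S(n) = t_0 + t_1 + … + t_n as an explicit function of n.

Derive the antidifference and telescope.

S(n) = (n**3 + 9*n**2 + 34*n + 26)/(2*(n**3 + 9*n**2 + 26*n + 24))

Step 1: r(k) = (k + 1)*(8*k - 5)/((k + 5)*(8*k - 13)).
So A=k + 1 and B=k + 5, with C=k - 13/8.
Solve (k + 1)·f(k+1) − (k + 4)·f(k) = k - 13/8.
Degrees (1,1,1) ⇒ d ≤ 3.
Match coefficients ⇒ f(k) = -k*(k**2 + 6*k + 19)/16.
R(k) = B(k−1)·f(k)/C(k) = -k*(k + 4)*(k**2 + 6*k + 19)/(2*(8*k - 13)); s_k = R·t_k = k*(k**2 + 6*k + 19)/(2*(k + 1)*(k + 2)*(k + 3)).
Check: Δs_k = (13 - 8*k)/(k**4 + 10*k**3 + 35*k**2 + 50*k + 24). ✓
s_(n+1) = (n**3 + 9*n**2 + 34*n + 26)/(2*(n**3 + 9*n**2 + 26*n + 24)) and s_(0) = 0, so S(n) = (n**3 + 9*n**2 + 34*n + 26)/(2*(n**3 + 9*n**2 + 26*n + 24)).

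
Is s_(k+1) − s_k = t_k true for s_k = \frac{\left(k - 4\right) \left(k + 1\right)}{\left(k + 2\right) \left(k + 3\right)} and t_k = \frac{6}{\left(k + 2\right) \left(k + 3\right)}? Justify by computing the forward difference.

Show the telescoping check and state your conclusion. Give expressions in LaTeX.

Invalid: residual \frac{2 \left(k - 10\right)}{k^{3} + 9 k^{2} + 26 k + 24} ≠ 0.

s_(k+1) = (k - 3)*(k + 2)/((k + 3)*(k + 4))
s_(k+1) − s_k = 4*(2*k + 1)/(k**3 + 9*k**2 + 26*k + 24)
(s_(k+1) − s_k) − t_k = 2*(k - 10)/(k**3 + 9*k**2 + 26*k + 24)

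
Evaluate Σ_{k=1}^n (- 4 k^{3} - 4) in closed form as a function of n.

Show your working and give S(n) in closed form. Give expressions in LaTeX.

r(k) = ((k + 1)**3 + 1)/(k**3 + 1) after simplifying.
Take A(k)=1, B(k)=1, C(k)=k**3 + 1.
Solve (1)·f(k+1) − (1)·f(k) = k**3 + 1.
Bound: deg f ≤ 4.
Match coefficients ⇒ f(k) = k*(k + 1)*(k**2 - 3*k + 4)/4.
Get s_k = R·t_k = k*(-k**3 + 2*k**2 - k - 4) with R(k) = B(k−1)f(k)/C(k) = k*(k**2 - 3*k + 4)/(4*(k**2 - k + 1)).
s_(k+1) − s_k = -4*k**3 - 4 = t_k.
s_(n+1) = -n**4 - 2*n**3 - n**2 - 4*n - 4 and s_(1) = -4, so S(n) = n*(-n**3 - 2*n**2 - n - 4).

S(n) = n \left(- n^{3} - 2 n^{2} - n - 4\right)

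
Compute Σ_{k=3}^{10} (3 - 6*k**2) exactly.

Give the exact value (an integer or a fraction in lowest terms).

Σ = -2256

r(k) = (2*(k + 1)**2 - 1)/(2*k**2 - 1) after simplifying.
Gosper form: A/B · C(k+1)/C(k) with A=1, B=1, C=k**2 - 1/2.
Need (1)·f(k+1) − (1)·f(k) = k**2 - 1/2.
deg f ≤ 3 (via 0,0,2).
Match coefficients ⇒ f(k) = k*(k - 2)*(2*k + 1)/6.
Certificate R = B(k−1)f/C = k*(k - 2)*(2*k + 1)/(3*(2*k**2 - 1)) gives s_k = k*(-2*k**2 + 3*k + 2).
Verify: 3 - 6*k**2 matches t_k.
Telescoping: Σ = s_(11) − s_(3) = -2277 − (-21) = -2256.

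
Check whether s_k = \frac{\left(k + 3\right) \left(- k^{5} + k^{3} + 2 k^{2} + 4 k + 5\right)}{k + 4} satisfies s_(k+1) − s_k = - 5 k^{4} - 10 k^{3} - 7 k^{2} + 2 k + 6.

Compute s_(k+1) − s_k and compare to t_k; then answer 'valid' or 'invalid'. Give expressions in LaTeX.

s_(k+1) = (k + 4)*(4*k - (k + 1)**5 + (k + 1)**3 + 2*(k + 1)**2 + 9)/(k + 5)
s_(k+1) − s_k = (-5*k**6 - 51*k**5 - 167*k**4 - 213*k**3 - 88*k**2 + 84*k + 101)/(k**2 + 9*k + 20)
(s_(k+1) − s_k) − t_k = (4*k**5 + 30*k**4 + 48*k**3 + 28*k**2 - 10*k - 19)/(k**2 + 9*k + 20)

Invalid: residual \frac{4 k^{5} + 30 k^{4} + 48 k^{3} + 28 k^{2} - 10 k - 19}{k^{2} + 9 k + 20} ≠ 0.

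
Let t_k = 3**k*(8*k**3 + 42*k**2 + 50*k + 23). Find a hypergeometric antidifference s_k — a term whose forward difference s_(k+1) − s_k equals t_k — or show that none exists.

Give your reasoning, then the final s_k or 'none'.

s_k = 3**k*(4*k**3 + 3*k**2 - 2*k + 4)

Compute t_(k+1)/t_k: get 3*(8*k**3 + 66*k**2 + 158*k + 123)/(8*k**3 + 42*k**2 + 50*k + 23).
Take A(k)=3, B(k)=1, C(k)=k**3 + 21*k**2/4 + 25*k/4 + 23/8.
Need (3)·f(k+1) − (1)·f(k) = k**3 + 21*k**2/4 + 25*k/4 + 23/8.
d = 3 from the (0,0,3) case.
Match coefficients ⇒ f(k) = (4*k**3 + 3*k**2 - 2*k + 4)/8.
So s_k = (B(k−1)f/C)·t_k = ((4*k**3 + 3*k**2 - 2*k + 4)/(8*k**3 + 42*k**2 + 50*k + 23))·t_k = 3**k*(4*k**3 + 3*k**2 - 2*k + 4).
Δs = 3**k*(8*k**3 + 42*k**2 + 50*k + 23), as required.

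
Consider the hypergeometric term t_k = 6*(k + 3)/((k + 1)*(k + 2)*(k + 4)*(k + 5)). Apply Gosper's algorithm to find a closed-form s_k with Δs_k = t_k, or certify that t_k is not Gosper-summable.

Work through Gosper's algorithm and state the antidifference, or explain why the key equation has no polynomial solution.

Compute t_(k+1)/t_k: get (k + 1)*(k + 4)**2/((k + 3)**2*(k + 6)).
So A=k + 1 and B=k + 6, with C=k**2 + 6*k + 9.
Need (k + 1)·f(k+1) − (k + 5)·f(k) = k**2 + 6*k + 9.
deg f ≤ 4 (via 1,1,2).
Solving with deg f ≤ 4: f(k) = k*(k + 2)*(k + 3)*(k + 5)/8.
Certificate R = B(k−1)f/C = k*(k + 2)*(k + 5)**2/(8*(k + 3)) gives s_k = 3*k*(k + 5)/(4*(k**2 + 5*k + 4)).
Δs = 6*(k + 3)/(k**4 + 12*k**3 + 49*k**2 + 78*k + 40), as required.

s_k = 3*k*(k + 5)/(4*(k**2 + 5*k + 4))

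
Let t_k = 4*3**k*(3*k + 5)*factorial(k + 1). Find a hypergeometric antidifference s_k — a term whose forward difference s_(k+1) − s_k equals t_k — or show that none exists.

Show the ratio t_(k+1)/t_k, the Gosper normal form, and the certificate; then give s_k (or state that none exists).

s_k = 4*3**k*factorial(k + 1)

r(k) = 3*(k + 2)*(3*k + 8)/(3*k + 5) after simplifying.
Factor: A=3*k + 6; B=1; C=k + 5/3.
Set up (3*k + 6)·f(k+1) − (1)·f(k) − (k + 5/3) = 0.
From deg A=1, deg B=0, deg C=1: d=0.
A polynomial solution: f(k) = 1/3.
Get s_k = R·t_k = 4*3**k*factorial(k + 1) with R(k) = B(k−1)f(k)/C(k) = 1/(3*k + 5).
s_(k+1) − s_k = 4*3**k*(3*k + 5)*factorial(k + 1) = t_k.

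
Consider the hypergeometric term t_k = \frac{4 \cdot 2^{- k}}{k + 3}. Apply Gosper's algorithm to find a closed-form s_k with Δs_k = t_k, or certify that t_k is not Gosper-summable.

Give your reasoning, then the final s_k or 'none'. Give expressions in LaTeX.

none — t_k is not Gosper-summable

t_(k+1)/t_k = (k + 3)/(2*(k + 4)).
Normal form (A,B,C) = (k/2 + 3/2, k + 4, 1).
Need (k/2 + 3/2)·f(k+1) − (k + 3)·f(k) = 1.
d = -1 from the (1,1,0) case.
deg f ≤ -1 is impossible — no certificate.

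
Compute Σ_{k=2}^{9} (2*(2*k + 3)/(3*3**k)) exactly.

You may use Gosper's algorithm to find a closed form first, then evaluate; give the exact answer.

Σ = 17488/19683

r(k) = (2*k + 5)/(3*(2*k + 3)) after simplifying.
Gosper form: A/B · C(k+1)/C(k) with A=1/3, B=1, C=k + 3/2.
Solve (1/3)·f(k+1) − (1)·f(k) = k + 3/2.
deg f ≤ 1 (via 0,0,1).
A polynomial solution: f(k) = -3*(k + 2)/2.
So s_k = (B(k−1)f/C)·t_k = (-3*(k + 2)/(2*k + 3))·t_k = 2*(-k - 2)/3**k.
s_(k+1) − s_k = 2*(2*k + 3)/(3*3**k) = t_k.
Evaluate s at k=10 and k=2: -8/19683 and -8/9; difference 17488/19683.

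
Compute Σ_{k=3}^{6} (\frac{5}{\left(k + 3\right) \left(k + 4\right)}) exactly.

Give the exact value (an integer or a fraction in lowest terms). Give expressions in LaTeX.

The ratio is (k + 3)/(k + 5).
Gosper form: A/B · C(k+1)/C(k) with A=k + 3, B=k + 5, C=1.
Key eq: (k + 3)·f(k+1) = (k + 4)·f(k) + (1).
d = 1 from the (1,1,0) case.
Solving with deg f ≤ 1: f(k) = k/3.
So s_k = (B(k−1)f/C)·t_k = (k*(k + 4)/3)·t_k = 5*k/(3*(k + 3)).
Verify: 5/(k**2 + 7*k + 12) matches t_k.
Σ_(k=3)^(6) t_k = s_(7) − s_(3) = 7/6 − (5/6) = 1/3.

Σ = 1/3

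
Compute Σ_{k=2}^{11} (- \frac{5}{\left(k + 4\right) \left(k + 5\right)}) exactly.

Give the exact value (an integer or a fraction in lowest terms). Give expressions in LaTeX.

Ratio r(k) = (k + 4)/(k + 6).
A = k + 4, B = k + 6, C = 1.
Solve (k + 4)·f(k+1) − (k + 5)·f(k) = 1.
From deg A=1, deg B=1, deg C=0: d=1.
A polynomial solution: f(k) = k/4.
Certificate R = B(k−1)f/C = k*(k + 5)/4 gives s_k = -5*k/(4*k + 16).
Δs = -5/(k**2 + 9*k + 20), as required.
Σ_(k=2)^(11) t_k = s_(12) − s_(2) = -15/16 − (-5/12) = -25/48.

Σ = -25/48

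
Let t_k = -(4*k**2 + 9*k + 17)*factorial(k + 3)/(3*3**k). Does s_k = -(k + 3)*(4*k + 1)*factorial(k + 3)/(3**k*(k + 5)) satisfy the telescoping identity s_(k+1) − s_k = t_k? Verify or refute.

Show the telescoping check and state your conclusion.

s_(k+1) = -(k + 4)*(4*k + 5)*factorial(k + 4)/(3*3**k*(k + 6))
s_(k+1) − s_k = -(4*k**4 + 45*k**3 + 178*k**2 + 357*k + 346)*factorial(k + 3)/(3*3**k*(k + 5)*(k + 6))
(s_(k+1) − s_k) − t_k = 2*(4*k**3 + 29*k**2 + 50*k + 82)*factorial(k + 3)/(3*3**k*(k + 5)*(k + 6))

Invalid: residual 2*(4*k**3 + 29*k**2 + 50*k + 82)*factorial(k + 3)/(3*3**k*(k + 5)*(k + 6)) ≠ 0.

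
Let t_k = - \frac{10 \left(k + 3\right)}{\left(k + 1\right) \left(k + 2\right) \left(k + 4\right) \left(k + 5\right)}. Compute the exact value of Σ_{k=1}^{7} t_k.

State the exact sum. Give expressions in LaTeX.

Step 1: r(k) = (k + 1)*(k + 4)**2/((k + 3)**2*(k + 6)).
A = k + 1, B = k + 6, C = k**2 + 6*k + 9.
f must satisfy (k + 1)·f(k+1) − (k + 5)·f(k) = k**2 + 6*k + 9.
deg f ≤ 4 (via 1,1,2).
Match coefficients ⇒ f(k) = k*(k + 2)*(k + 3)*(k + 5)/8.
Get s_k = R·t_k = 5*k*(-k - 5)/(4*(k**2 + 5*k + 4)) with R(k) = B(k−1)f(k)/C(k) = k*(k + 2)*(k + 5)**2/(8*(k + 3)).
s_(k+1) − s_k = 10*(-k - 3)/(k**4 + 12*k**3 + 49*k**2 + 78*k + 40) = t_k.
Sum = s_(8) − s_(1); s_(8) = -65/54, s_(1) = -3/4 ⇒ -49/108.

Σ = -49/108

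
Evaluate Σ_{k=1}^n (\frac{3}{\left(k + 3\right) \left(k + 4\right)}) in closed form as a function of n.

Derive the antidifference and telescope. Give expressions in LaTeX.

Ratio r(k) = (k + 3)/(k + 5).
Gosper form: A/B · C(k+1)/C(k) with A=k + 3, B=k + 5, C=1.
Key eq: (k + 3)·f(k+1) = (k + 4)·f(k) + (1).
deg f ≤ 1 (via 1,1,0).
Solve for f: f(k) = k/3 (degree 1 ≤ 1).
R(k) = B(k−1)·f(k)/C(k) = k*(k + 4)/3; s_k = R·t_k = k/(k + 3).
Check: Δs_k = 3/(k**2 + 7*k + 12). ✓
Telescope: S(n) = s_(n+1) − s_(1) = (n + 1)/(n + 4) − (1/4) = 3*n/(4*(n + 4)).

S(n) = \frac{3 n}{4 \left(n + 4\right)}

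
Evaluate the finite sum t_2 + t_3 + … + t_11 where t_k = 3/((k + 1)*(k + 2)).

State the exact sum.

Step 1: r(k) = (k + 1)/(k + 3).
A = k + 1, B = k + 3, C = 1.
f must satisfy (k + 1)·f(k+1) − (k + 2)·f(k) = 1.
From deg A=1, deg B=1, deg C=0: d=1.
Match coefficients ⇒ f(k) = k.
Get s_k = R·t_k = 3*k/(k + 1) with R(k) = B(k−1)f(k)/C(k) = k*(k + 2).
s_(k+1) − s_k = 3/(k**2 + 3*k + 2) = t_k.
Σ_(k=2)^(11) t_k = s_(12) − s_(2) = 36/13 − (2) = 10/13.

Σ = 10/13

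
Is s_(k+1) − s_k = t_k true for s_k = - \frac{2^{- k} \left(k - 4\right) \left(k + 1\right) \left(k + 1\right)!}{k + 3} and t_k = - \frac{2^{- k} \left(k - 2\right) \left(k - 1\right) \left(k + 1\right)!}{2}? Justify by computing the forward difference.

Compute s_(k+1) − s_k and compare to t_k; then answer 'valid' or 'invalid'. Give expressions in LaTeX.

s_(k+1) = -(k - 3)*(k + 2)*factorial(k + 2)/(2*2**k*(k + 4))
s_(k+1) − s_k = (-k**4 - 2*k**3 + 7*k**2 + 4*k + 4)*factorial(k + 1)/(2*2**k*(k + 3)*(k + 4))
(s_(k+1) − s_k) − t_k = (k**3 - 9*k + 14)*factorial(k + 1)/(2**k*(k + 3)*(k + 4))

Invalid: residual \frac{2^{- k} \left(k^{3} - 9 k + 14\right) \left(k + 1\right)!}{\left(k + 3\right) \left(k + 4\right)} ≠ 0.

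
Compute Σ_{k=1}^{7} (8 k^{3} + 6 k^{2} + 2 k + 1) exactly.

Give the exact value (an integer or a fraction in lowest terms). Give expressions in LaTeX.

Compute t_(k+1)/t_k: get (8*k**3 + 30*k**2 + 38*k + 17)/(8*k**3 + 6*k**2 + 2*k + 1).
So A=1 and B=1, with C=k**3 + 3*k**2/4 + k/4 + 1/8.
f must satisfy (1)·f(k+1) − (1)·f(k) = k**3 + 3*k**2/4 + k/4 + 1/8.
Degrees (0,0,3) ⇒ d ≤ 4.
Solving with deg f ≤ 4: f(k) = k*(2*k**3 - 2*k**2 + 1)/8.
Then R = B(k−1)f/C = k*(2*k**3 - 2*k**2 + 1)/(8*k**3 + 6*k**2 + 2*k + 1), so s_k = R(k)·t_k = 2*k**4 - 2*k**3 + k.
Verify: 8*k**3 + 6*k**2 + 2*k + 1 matches t_k.
Σ_(k=1)^(7) t_k = s_(8) − s_(1) = 7176 − (1) = 7175.

Σ = 7175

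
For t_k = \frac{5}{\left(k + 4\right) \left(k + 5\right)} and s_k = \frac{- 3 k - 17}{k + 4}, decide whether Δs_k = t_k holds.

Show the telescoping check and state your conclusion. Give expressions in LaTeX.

s_(k+1) = (-3*k - 20)/(k + 5)
s_(k+1) − s_k = 5/(k**2 + 9*k + 20)
(s_(k+1) − s_k) − t_k = 0

Valid — Δs_k = t_k.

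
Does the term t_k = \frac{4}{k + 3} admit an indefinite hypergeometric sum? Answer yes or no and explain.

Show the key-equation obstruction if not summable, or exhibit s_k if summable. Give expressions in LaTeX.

t_(k+1)/t_k = (k + 3)/(k + 4).
Take A(k)=k + 3, B(k)=k + 4, C(k)=1.
Solve (k + 3)·f(k+1) − (k + 3)·f(k) = 1.
From deg A=1, deg B=1, deg C=0: d=0.
Generic f = c0 gives residual -1; -1 = 0 cannot hold, so t_k is not Gosper-summable.

No; the coefficient equations for f are inconsistent.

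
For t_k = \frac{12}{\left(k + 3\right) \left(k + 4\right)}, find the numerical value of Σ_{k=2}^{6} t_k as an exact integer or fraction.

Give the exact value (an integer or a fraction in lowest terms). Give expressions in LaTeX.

t_(k+1)/t_k = (k + 3)/(k + 5).
A = k + 3, B = k + 5, C = 1.
Set up (k + 3)·f(k+1) − (k + 4)·f(k) − (1) = 0.
Degrees (1,1,0) ⇒ d ≤ 1.
A polynomial solution: f(k) = k/3.
Then R = B(k−1)f/C = k*(k + 4)/3, so s_k = R(k)·t_k = 4*k/(k + 3).
s_(k+1) − s_k = 12/(k**2 + 7*k + 12) = t_k.
Sum = s_(7) − s_(2); s_(7) = 14/5, s_(2) = 8/5 ⇒ 6/5.

Σ = 6/5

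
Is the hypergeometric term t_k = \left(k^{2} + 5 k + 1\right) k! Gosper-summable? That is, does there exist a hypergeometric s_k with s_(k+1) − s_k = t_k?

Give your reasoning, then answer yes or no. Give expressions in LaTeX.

Yes. s_k = \left(k + 4\right) k!.

The ratio is (k + 1)*(5*k + (k + 1)**2 + 6)/(k**2 + 5*k + 1).
So A=k + 1 and B=1, with C=k**2 + 5*k + 1.
f must satisfy (k + 1)·f(k+1) − (1)·f(k) = k**2 + 5*k + 1.
d = 1 from the (1,0,2) case.
Solve for f: f(k) = k + 4 (degree 1 ≤ 1).
So s_k = (B(k−1)f/C)·t_k = ((k + 4)/(k**2 + 5*k + 1))·t_k = (k + 4)*factorial(k).
Check: Δs_k = (k**2 + 5*k + 1)*factorial(k). ✓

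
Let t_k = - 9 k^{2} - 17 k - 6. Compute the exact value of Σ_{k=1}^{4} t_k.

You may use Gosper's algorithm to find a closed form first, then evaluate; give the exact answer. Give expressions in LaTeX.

Σ = -464

Ratio r(k) = (9*k**2 + 35*k + 32)/(9*k**2 + 17*k + 6).
So A=1 and B=1, with C=k**2 + 17*k/9 + 2/3.
Key eq: (1)·f(k+1) = (1)·f(k) + (k**2 + 17*k/9 + 2/3).
Bound: deg f ≤ 3.
Match coefficients ⇒ f(k) = k*(3*k**2 + 4*k - 1)/9.
Certificate R = B(k−1)f/C = k*(3*k**2 + 4*k - 1)/(9*k**2 + 17*k + 6) gives s_k = k*(-3*k**2 - 4*k + 1).
Δs = -9*k**2 - 17*k - 6, as required.
Σ_(k=1)^(4) t_k = s_(5) − s_(1) = -470 − (-6) = -464.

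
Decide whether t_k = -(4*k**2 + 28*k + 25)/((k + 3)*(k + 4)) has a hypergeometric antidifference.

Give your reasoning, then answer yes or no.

Yes. s_k = k*(-12*k - 13)/(3*(k + 3)).

Ratio r(k) = (k + 3)*(28*k + 4*(k + 1)**2 + 53)/((k + 5)*(4*k**2 + 28*k + 25)).
Gosper form: A/B · C(k+1)/C(k) with A=k + 3, B=k + 5, C=k**2 + 7*k + 25/4.
Set up (k + 3)·f(k+1) − (k + 4)·f(k) − (k**2 + 7*k + 25/4) = 0.
deg f ≤ 2 (via 1,1,2).
Match coefficients ⇒ f(k) = k*(12*k + 13)/12.
R(k) = B(k−1)·f(k)/C(k) = k*(k + 4)*(12*k + 13)/(3*(4*k**2 + 28*k + 25)); s_k = R·t_k = k*(-12*k - 13)/(3*(k + 3)).
Δs = (-4*k**2 - 28*k - 25)/(k**2 + 7*k + 12), as required.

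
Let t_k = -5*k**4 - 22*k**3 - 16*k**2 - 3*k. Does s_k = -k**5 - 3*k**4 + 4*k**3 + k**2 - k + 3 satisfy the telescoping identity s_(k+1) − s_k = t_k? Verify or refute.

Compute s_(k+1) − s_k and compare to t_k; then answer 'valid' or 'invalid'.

valid (s_(k+1) − s_k reduces to t_k)

s_(k+1) = -k**5 - 8*k**4 - 18*k**3 - 15*k**2 - 4*k + 3
s_(k+1) − s_k = k*(-5*k**3 - 22*k**2 - 16*k - 3)
(s_(k+1) − s_k) − t_k = 0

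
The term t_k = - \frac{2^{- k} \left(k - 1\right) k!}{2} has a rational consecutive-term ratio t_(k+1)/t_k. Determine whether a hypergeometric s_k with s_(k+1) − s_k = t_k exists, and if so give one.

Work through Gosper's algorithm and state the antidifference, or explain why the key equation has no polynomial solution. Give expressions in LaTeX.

Compute t_(k+1)/t_k: get k*(k + 1)/(2*(k - 1)).
Gosper form: A/B · C(k+1)/C(k) with A=k/2 + 1/2, B=1, C=k - 1.
f must satisfy (k/2 + 1/2)·f(k+1) − (1)·f(k) = k - 1.
deg f ≤ 0 (via 1,0,1).
Solving with deg f ≤ 0: f(k) = 2.
Get s_k = R·t_k = -factorial(k)/2**k with R(k) = B(k−1)f(k)/C(k) = 2/(k - 1).
Check: Δs_k = -(k - 1)*factorial(k)/(2*2**k). ✓

s_k = - 2^{- k} k!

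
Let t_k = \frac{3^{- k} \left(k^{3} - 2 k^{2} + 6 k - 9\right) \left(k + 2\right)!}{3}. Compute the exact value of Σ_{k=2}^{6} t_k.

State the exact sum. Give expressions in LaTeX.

Σ = 35864/9

Ratio r(k) = (k**4 + 4*k**3 + 8*k**2 + 11*k - 12)/(3*(k**3 - 2*k**2 + 6*k - 9)).
So A=k/3 + 1 and B=1, with C=k**3 - 2*k**2 + 6*k - 9.
f must satisfy (k/3 + 1)·f(k+1) − (1)·f(k) = k**3 - 2*k**2 + 6*k - 9.
Bound: deg f ≤ 2.
Solving with deg f ≤ 2: f(k) = 3*(k - 3)*(k - 1).
Certificate R = B(k−1)f/C = 3*(k - 3)*(k - 1)/(k**3 - 2*k**2 + 6*k - 9) gives s_k = (k - 3)*(k - 1)*factorial(k + 2)/3**k.
Check: Δs_k = (k**3 - 2*k**2 + 6*k - 9)*factorial(k + 2)/(3*3**k). ✓
Sum = s_(7) − s_(2); s_(7) = 35840/9, s_(2) = -8/3 ⇒ 35864/9.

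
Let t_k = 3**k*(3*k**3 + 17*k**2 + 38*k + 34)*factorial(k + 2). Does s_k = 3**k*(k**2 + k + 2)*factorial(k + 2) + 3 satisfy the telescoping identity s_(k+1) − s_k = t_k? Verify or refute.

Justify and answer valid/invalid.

Valid — Δs_k = t_k.

s_(k+1) = 3**(k + 1)*(k + (k + 1)**2 + 3)*factorial(k + 3) + 3
s_(k+1) − s_k = 3**k*(3*k**3 + 17*k**2 + 38*k + 34)*factorial(k + 2)
(s_(k+1) − s_k) − t_k = 0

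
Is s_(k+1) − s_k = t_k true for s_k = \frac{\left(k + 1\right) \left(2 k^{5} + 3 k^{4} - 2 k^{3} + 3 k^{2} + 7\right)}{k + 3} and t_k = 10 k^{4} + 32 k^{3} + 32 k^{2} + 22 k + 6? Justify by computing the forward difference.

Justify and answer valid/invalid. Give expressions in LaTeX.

s_(k+1) = (2*k**6 + 17*k**5 + 56*k**4 + 95*k**3 + 92*k**2 + 57*k + 26)/(k + 4)
s_(k+1) − s_k = 2*(5*k**6 + 43*k**5 + 129*k**4 + 185*k**3 + 157*k**2 + 81*k + 25)/(k**2 + 7*k + 12)
(s_(k+1) − s_k) − t_k = 2*(-8*k**5 - 59*k**4 - 130*k**3 - 115*k**2 - 72*k - 11)/(k**2 + 7*k + 12)

Invalid: residual \frac{2 \left(- 8 k^{5} - 59 k^{4} - 130 k^{3} - 115 k^{2} - 72 k - 11\right)}{k^{2} + 7 k + 12} ≠ 0.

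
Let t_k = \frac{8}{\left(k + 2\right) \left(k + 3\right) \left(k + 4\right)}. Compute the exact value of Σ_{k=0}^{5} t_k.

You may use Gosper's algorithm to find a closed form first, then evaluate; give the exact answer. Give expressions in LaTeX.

t_(k+1)/t_k = (k + 2)/(k + 5).
Take A(k)=k + 2, B(k)=k + 5, C(k)=1.
f must satisfy (k + 2)·f(k+1) − (k + 4)·f(k) = 1.
Bound: deg f ≤ 2.
Solving with deg f ≤ 2: f(k) = k*(k + 5)/12.
R(k) = B(k−1)·f(k)/C(k) = k*(k + 4)*(k + 5)/12; s_k = R·t_k = 2*k*(k + 5)/(3*(k + 2)*(k + 3)).
Check: Δs_k = 8/(k**3 + 9*k**2 + 26*k + 24). ✓
Sum = s_(6) − s_(0); s_(6) = 11/18, s_(0) = 0 ⇒ 11/18.

Σ = 11/18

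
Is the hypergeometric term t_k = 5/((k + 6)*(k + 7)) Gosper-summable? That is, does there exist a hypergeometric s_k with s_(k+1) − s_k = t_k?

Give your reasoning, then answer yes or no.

r(k) = (k + 6)/(k + 8) after simplifying.
A = k + 6, B = k + 8, C = 1.
Key eq: (k + 6)·f(k+1) = (k + 7)·f(k) + (1).
d = 1 from the (1,1,0) case.
Match coefficients ⇒ f(k) = k/6.
R(k) = B(k−1)·f(k)/C(k) = k*(k + 7)/6; s_k = R·t_k = 5*k/(6*(k + 6)).
Δs = 5/(k**2 + 13*k + 42), as required.

Yes. s_k = 5*k/(6*(k + 6)).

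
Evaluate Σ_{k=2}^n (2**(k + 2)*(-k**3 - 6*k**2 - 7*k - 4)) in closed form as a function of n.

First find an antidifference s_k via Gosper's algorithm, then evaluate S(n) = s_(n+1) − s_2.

r(k) = 2*(k**3 + 9*k**2 + 22*k + 18)/(k**3 + 6*k**2 + 7*k + 4) after simplifying.
Factor: A=2; B=1; C=k**3 + 6*k**2 + 7*k + 4.
Need (2)·f(k+1) − (1)·f(k) = k**3 + 6*k**2 + 7*k + 4.
From deg A=0, deg B=0, deg C=3: d=3.
A polynomial solution: f(k) = k*(k**2 + 1).
Get s_k = R·t_k = -2**(k + 2)*k*(k**2 + 1) with R(k) = B(k−1)f(k)/C(k) = k*(k**2 + 1)/(k**3 + 6*k**2 + 7*k + 4).
Check: Δs_k = 2**(k + 2)*(-k**3 - 6*k**2 - 7*k - 4). ✓
Σ_(k=2)^n t_k = s_(n+1) − s_(2) = (2**(n + 3)*(-n**3 - 3*n**2 - 4*n - 2)) − (-160), i.e. -8*2**n*n**3 - 24*2**n*n**2 - 32*2**n*n - 16*2**n + 160.

S(n) = -8*2**n*n**3 - 24*2**n*n**2 - 32*2**n*n - 16*2**n + 160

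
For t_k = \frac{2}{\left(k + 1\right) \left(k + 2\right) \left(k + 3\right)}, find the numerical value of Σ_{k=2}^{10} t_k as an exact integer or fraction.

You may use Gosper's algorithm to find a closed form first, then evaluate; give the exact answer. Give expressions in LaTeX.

Σ = 1/13

The ratio is (k + 1)/(k + 4).
Normal form (A,B,C) = (k + 1, k + 4, 1).
Set up (k + 1)·f(k+1) − (k + 3)·f(k) − (1) = 0.
d = 2 from the (1,1,0) case.
Solving with deg f ≤ 2: f(k) = k*(k + 3)/4.
Then R = B(k−1)f/C = k*(k + 3)**2/4, so s_k = R(k)·t_k = k*(k + 3)/(2*(k + 1)*(k + 2)).
s_(k+1) − s_k = 2/(k**3 + 6*k**2 + 11*k + 6) = t_k.
Telescoping: Σ = s_(11) − s_(2) = 77/156 − (5/12) = 1/13.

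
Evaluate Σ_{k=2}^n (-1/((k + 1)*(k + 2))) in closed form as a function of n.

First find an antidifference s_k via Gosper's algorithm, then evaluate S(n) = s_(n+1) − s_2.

The ratio is (k + 1)/(k + 3).
Normal form (A,B,C) = (k + 1, k + 3, 1).
Need (k + 1)·f(k+1) − (k + 2)·f(k) = 1.
From deg A=1, deg B=1, deg C=0: d=1.
A polynomial solution: f(k) = k.
R(k) = B(k−1)·f(k)/C(k) = k*(k + 2); s_k = R·t_k = -k/(k + 1).
Check: Δs_k = -1/(k**2 + 3*k + 2). ✓
Telescope: S(n) = s_(n+1) − s_(2) = (-n - 1)/(n + 2) − (-2/3) = (1 - n)/(3*(n + 2)).

S(n) = (1 - n)/(3*(n + 2))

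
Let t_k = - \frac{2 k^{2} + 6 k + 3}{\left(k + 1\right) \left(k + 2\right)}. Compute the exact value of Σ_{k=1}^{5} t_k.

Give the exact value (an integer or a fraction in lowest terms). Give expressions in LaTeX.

Σ = -135/14

The ratio is (k + 1)*(6*k + 2*(k + 1)**2 + 9)/((k + 3)*(2*k**2 + 6*k + 3)).
Factor: A=k + 1; B=k + 3; C=k**2 + 3*k + 3/2.
Solve (k + 1)·f(k+1) − (k + 2)·f(k) = k**2 + 3*k + 3/2.
d = 2 from the (1,1,2) case.
Match coefficients ⇒ f(k) = k*(2*k + 1)/2.
So s_k = (B(k−1)f/C)·t_k = (k*(k + 2)*(2*k + 1)/(2*k**2 + 6*k + 3))·t_k = k*(-2*k - 1)/(k + 1).
Check: Δs_k = (-2*k**2 - 6*k - 3)/(k**2 + 3*k + 2). ✓
Sum = s_(6) − s_(1); s_(6) = -78/7, s_(1) = -3/2 ⇒ -135/14.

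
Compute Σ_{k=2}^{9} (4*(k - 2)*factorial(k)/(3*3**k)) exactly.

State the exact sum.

Σ = 178552/729

Ratio r(k) = (k**2 - 1)/(3*(k - 2)).
A = k/3 + 1/3, B = 1, C = k - 2.
Solve (k/3 + 1/3)·f(k+1) − (1)·f(k) = k - 2.
Bound: deg f ≤ 0.
A polynomial solution: f(k) = 3.
Get s_k = R·t_k = 4*factorial(k)/3**k with R(k) = B(k−1)f(k)/C(k) = 3/(k - 2).
Δs = 4*(k - 2)*factorial(k)/(3*3**k), as required.
Evaluate s at k=10 and k=2: 179200/729 and 8/9; difference 178552/729.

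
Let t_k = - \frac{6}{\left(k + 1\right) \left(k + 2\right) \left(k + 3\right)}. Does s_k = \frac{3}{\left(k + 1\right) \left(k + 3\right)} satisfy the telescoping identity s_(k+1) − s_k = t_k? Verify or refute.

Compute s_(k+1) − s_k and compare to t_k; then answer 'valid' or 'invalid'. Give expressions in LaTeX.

Invalid: residual \frac{9}{k^{4} + 10 k^{3} + 35 k^{2} + 50 k + 24} ≠ 0.

s_(k+1) = 3/((k + 2)*(k + 4))
s_(k+1) − s_k = 3*(-2*k - 5)/(k**4 + 10*k**3 + 35*k**2 + 50*k + 24)
(s_(k+1) − s_k) − t_k = 9/(k**4 + 10*k**3 + 35*k**2 + 50*k + 24)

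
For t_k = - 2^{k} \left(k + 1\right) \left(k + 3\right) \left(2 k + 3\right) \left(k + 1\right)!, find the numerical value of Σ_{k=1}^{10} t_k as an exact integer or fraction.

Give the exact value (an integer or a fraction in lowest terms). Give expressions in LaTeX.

Σ = -139301329305592

t_(k+1)/t_k = 2*(k + 2)**2*(k + 4)*(2*k + 5)/((k + 1)*(k + 3)*(2*k + 3)).
Take A(k)=2*k + 4, B(k)=1, C(k)=k**3 + 11*k**2/2 + 9*k + 9/2.
Key eq: (2*k + 4)·f(k+1) = (1)·f(k) + (k**3 + 11*k**2/2 + 9*k + 9/2).
From deg A=1, deg B=0, deg C=3: d=2.
A polynomial solution: f(k) = (k**2 + 2*k - 1)/2.
So s_k = (B(k−1)f/C)·t_k = ((k**2 + 2*k - 1)/((k + 1)*(k + 3)*(2*k + 3)))·t_k = -2**k*(k**2 + 2*k - 1)*factorial(k + 1).
Δs = -2**k*(k + 1)*(k + 3)*(2*k + 3)*factorial(k + 1), as required.
Sum = s_(11) − s_(1); s_(11) = -139301329305600, s_(1) = -8 ⇒ -139301329305592.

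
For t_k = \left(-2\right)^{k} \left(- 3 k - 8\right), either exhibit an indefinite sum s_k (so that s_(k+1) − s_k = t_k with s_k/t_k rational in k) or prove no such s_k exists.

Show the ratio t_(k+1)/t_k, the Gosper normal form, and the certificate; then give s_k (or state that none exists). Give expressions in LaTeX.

s_k = \left(-2\right)^{k} \left(k + 2\right)

r(k) = 2*(-3*k - 11)/(3*k + 8) after simplifying.
Gosper form: A/B · C(k+1)/C(k) with A=-2, B=1, C=k + 8/3.
Solve (-2)·f(k+1) − (1)·f(k) = k + 8/3.
d = 1 from the (0,0,1) case.
Solving with deg f ≤ 1: f(k) = -(k + 2)/3.
R(k) = B(k−1)·f(k)/C(k) = -(k + 2)/(3*k + 8); s_k = R·t_k = (-2)**k*(k + 2).
Δs = (-2)**k*(-3*k - 8), as required.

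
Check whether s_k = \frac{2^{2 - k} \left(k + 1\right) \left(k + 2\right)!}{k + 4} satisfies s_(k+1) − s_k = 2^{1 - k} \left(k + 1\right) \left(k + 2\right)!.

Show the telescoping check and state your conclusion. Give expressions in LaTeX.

s_(k+1) = 2**(1 - k)*(k + 2)*factorial(k + 3)/(k + 5)
s_(k+1) − s_k = 2**(1 - k)*(k**3 + 7*k**2 + 14*k + 14)*factorial(k + 2)/((k + 4)*(k + 5))
(s_(k+1) − s_k) − t_k = -6*(k**2 + 5*k + 2)*factorial(k + 2)/(2**k*(k + 4)*(k + 5))

Invalid: residual - \frac{6 \cdot 2^{- k} \left(k^{2} + 5 k + 2\right) \left(k + 2\right)!}{\left(k + 4\right) \left(k + 5\right)} ≠ 0.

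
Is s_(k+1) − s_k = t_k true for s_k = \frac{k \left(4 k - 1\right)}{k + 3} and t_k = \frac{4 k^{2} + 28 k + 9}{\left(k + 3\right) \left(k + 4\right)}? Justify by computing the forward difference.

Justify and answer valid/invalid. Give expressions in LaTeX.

valid; difference matches t_k

s_(k+1) = (k + 1)*(4*k + 3)/(k + 4)
s_(k+1) − s_k = (4*k**2 + 28*k + 9)/(k**2 + 7*k + 12)
(s_(k+1) − s_k) − t_k = 0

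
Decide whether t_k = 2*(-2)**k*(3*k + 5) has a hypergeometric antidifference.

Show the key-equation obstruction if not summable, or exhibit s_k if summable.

Yes. s_k = (-2)**(k + 1)*(k + 1).

r(k) = 2*(-3*k - 8)/(3*k + 5) after simplifying.
So A=-2 and B=1, with C=k + 5/3.
Key eq: (-2)·f(k+1) = (1)·f(k) + (k + 5/3).
From deg A=0, deg B=0, deg C=1: d=1.
Coefficient equations give f(k) = -(k + 1)/3.
So s_k = (B(k−1)f/C)·t_k = (-(k + 1)/(3*k + 5))·t_k = (-2)**(k + 1)*(k + 1).
s_(k+1) − s_k = 2*(-2)**k*(3*k + 5) = t_k.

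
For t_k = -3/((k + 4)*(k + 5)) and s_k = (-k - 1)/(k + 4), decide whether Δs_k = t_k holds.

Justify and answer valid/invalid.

Valid: the claim telescopes to t_k.

s_(k+1) = (-k - 2)/(k + 5)
s_(k+1) − s_k = -3/(k**2 + 9*k + 20)
(s_(k+1) − s_k) − t_k = 0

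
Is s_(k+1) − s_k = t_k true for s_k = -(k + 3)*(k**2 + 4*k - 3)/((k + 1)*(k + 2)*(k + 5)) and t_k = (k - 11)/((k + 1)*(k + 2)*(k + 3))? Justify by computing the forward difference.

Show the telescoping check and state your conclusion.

Invalid: residual 2*(-k**3 - 8*k**2 - 3*k + 64)/(k**5 + 17*k**4 + 107*k**3 + 307*k**2 + 396*k + 180) ≠ 0.

s_(k+1) = -(k + 4)*(4*k + (k + 1)**2 + 1)/((k + 2)*(k + 3)*(k + 6))
s_(k+1) − s_k = (-k**3 - 16*k**2 - 97*k - 202)/(k**5 + 17*k**4 + 107*k**3 + 307*k**2 + 396*k + 180)
(s_(k+1) − s_k) − t_k = 2*(-k**3 - 8*k**2 - 3*k + 64)/(k**5 + 17*k**4 + 107*k**3 + 307*k**2 + 396*k + 180)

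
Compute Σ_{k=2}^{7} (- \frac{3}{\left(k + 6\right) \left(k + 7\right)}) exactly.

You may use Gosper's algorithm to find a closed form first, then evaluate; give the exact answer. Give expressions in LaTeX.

Ratio r(k) = (k + 6)/(k + 8).
A = k + 6, B = k + 8, C = 1.
Set up (k + 6)·f(k+1) − (k + 7)·f(k) − (1) = 0.
Bound: deg f ≤ 1.
Match coefficients ⇒ f(k) = k/6.
So s_k = (B(k−1)f/C)·t_k = (k*(k + 7)/6)·t_k = -k/(2*k + 12).
Check: Δs_k = -3/(k**2 + 13*k + 42). ✓
Sum = s_(8) − s_(2); s_(8) = -2/7, s_(2) = -1/8 ⇒ -9/56.

Σ = -9/56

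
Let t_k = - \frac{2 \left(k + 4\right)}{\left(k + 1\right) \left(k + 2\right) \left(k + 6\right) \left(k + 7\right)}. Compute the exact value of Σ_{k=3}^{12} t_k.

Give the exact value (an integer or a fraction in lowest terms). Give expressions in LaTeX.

Σ = -115/4788

Step 1: r(k) = (k + 1)*(k + 5)*(k + 6)/((k + 3)*(k + 4)*(k + 8)).
Gosper form: A/B · C(k+1)/C(k) with A=k + 1, B=k + 8, C=k**4 + 16*k**3 + 95*k**2 + 248*k + 240.
Set up (k + 1)·f(k+1) − (k + 7)·f(k) − (k**4 + 16*k**3 + 95*k**2 + 248*k + 240) = 0.
From deg A=1, deg B=1, deg C=4: d=6.
Solve for f: f(k) = k*(k + 2)*(k + 3)*(k + 4)*(k + 5)*(k + 7)/12 (degree 6 ≤ 6).
Then R = B(k−1)f/C = k*(k + 2)*(k + 7)**2/(12*(k + 4)), so s_k = R(k)·t_k = k*(-k - 7)/(6*(k**2 + 7*k + 6)).
Δs = 2*(-k - 4)/(k**4 + 16*k**3 + 83*k**2 + 152*k + 84), as required.
Sum = s_(13) − s_(3); s_(13) = -65/399, s_(3) = -5/36 ⇒ -115/4788.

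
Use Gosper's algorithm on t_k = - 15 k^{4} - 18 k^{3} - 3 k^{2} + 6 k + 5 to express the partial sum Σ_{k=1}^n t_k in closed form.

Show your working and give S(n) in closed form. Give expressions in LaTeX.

Ratio r(k) = (15*k**4 + 78*k**3 + 147*k**2 + 114*k + 25)/(15*k**4 + 18*k**3 + 3*k**2 - 6*k - 5).
Take A(k)=1, B(k)=1, C(k)=k**4 + 6*k**3/5 + k**2/5 - 2*k/5 - 1/3.
Need (1)·f(k+1) − (1)·f(k) = k**4 + 6*k**3/5 + k**2/5 - 2*k/5 - 1/3.
Bound: deg f ≤ 5.
A polynomial solution: f(k) = k*(3*k**4 - 3*k**3 - 3*k**2 - 2)/15.
Get s_k = R·t_k = k*(-3*k**4 + 3*k**3 + 3*k**2 + 2) with R(k) = B(k−1)f(k)/C(k) = k*(3*k**4 - 3*k**3 - 3*k**2 - 2)/(15*k**4 + 18*k**3 + 3*k**2 - 6*k - 5).
Check: Δs_k = -15*k**4 - 18*k**3 - 3*k**2 + 6*k + 5. ✓
Evaluate: s_(n+1) = -3*n**5 - 12*n**4 - 15*n**3 - 3*n**2 + 8*n + 5; subtract s_(1) = 5 ⇒ S(n) = n*(-3*n**4 - 12*n**3 - 15*n**2 - 3*n + 8).

S(n) = n \left(- 3 n^{4} - 12 n^{3} - 15 n^{2} - 3 n + 8\right)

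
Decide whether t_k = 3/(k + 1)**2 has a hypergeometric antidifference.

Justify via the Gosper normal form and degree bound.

Ratio r(k) = (k + 1)**2/(k + 2)**2.
Normal form (A,B,C) = (k**2 + 2*k + 1, k**2 + 4*k + 4, 1).
Key eq: (k**2 + 2*k + 1)·f(k+1) = (k**2 + 2*k + 1)·f(k) + (1).
From deg A=2, deg B=2, deg C=0: d=0.
Write f(k) = c0. Then LHS − RHS = -1, requiring -1 = 0: contradictory. No certificate.

No — t_k has no hypergeometric antidifference.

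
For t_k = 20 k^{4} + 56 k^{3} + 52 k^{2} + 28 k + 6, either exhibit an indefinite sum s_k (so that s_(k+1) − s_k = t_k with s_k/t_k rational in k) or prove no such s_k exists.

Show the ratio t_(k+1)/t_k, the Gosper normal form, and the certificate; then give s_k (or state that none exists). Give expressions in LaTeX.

The ratio is (10*k**4 + 68*k**3 + 170*k**2 + 190*k + 81)/(10*k**4 + 28*k**3 + 26*k**2 + 14*k + 3).
Gosper form: A/B · C(k+1)/C(k) with A=1, B=1, C=k**4 + 14*k**3/5 + 13*k**2/5 + 7*k/5 + 3/10.
f must satisfy (1)·f(k+1) − (1)·f(k) = k**4 + 14*k**3/5 + 13*k**2/5 + 7*k/5 + 3/10.
d = 5 from the (0,0,4) case.
Coefficient equations give f(k) = k**2*(2*k**3 + 2*k**2 - 2*k + 1)/10.
R(k) = B(k−1)·f(k)/C(k) = k**2*(2*k**3 + 2*k**2 - 2*k + 1)/(10*k**4 + 28*k**3 + 26*k**2 + 14*k + 3); s_k = R·t_k = k**2*(4*k**3 + 4*k**2 - 4*k + 2).
Δs = 20*k**4 + 56*k**3 + 52*k**2 + 28*k + 6, as required.

s_k = k^{2} \left(4 k^{3} + 4 k^{2} - 4 k + 2\right)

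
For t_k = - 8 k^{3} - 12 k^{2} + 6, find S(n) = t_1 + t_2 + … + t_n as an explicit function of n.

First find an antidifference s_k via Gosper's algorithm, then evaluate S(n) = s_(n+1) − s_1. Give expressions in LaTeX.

S(n) = 2 n \left(- n^{3} - 4 n^{2} - 4 n + 2\right)

The ratio is (4*(k + 1)**3 + 6*(k + 1)**2 - 3)/(4*k**3 + 6*k**2 - 3).
Normal form (A,B,C) = (1, 1, k**3 + 3*k**2/2 - 3/4).
Set up (1)·f(k+1) − (1)·f(k) − (k**3 + 3*k**2/2 - 3/4) = 0.
d = 4 from the (0,0,3) case.
Solve for f: f(k) = k*(k**3 - 2*k - 2)/4 (degree 4 ≤ 4).
Get s_k = R·t_k = 2*k*(-k**3 + 2*k + 2) with R(k) = B(k−1)f(k)/C(k) = k*(k**3 - 2*k - 2)/(4*k**3 + 6*k**2 - 3).
Check: Δs_k = -8*k**3 - 12*k**2 + 6. ✓
Telescope: S(n) = s_(n+1) − s_(1) = -2*n**4 - 8*n**3 - 8*n**2 + 4*n + 6 − (6) = 2*n*(-n**3 - 4*n**2 - 4*n + 2).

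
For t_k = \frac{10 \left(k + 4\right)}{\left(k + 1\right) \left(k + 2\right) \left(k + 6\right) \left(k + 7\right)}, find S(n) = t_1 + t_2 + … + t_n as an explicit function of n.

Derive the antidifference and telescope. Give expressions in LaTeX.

Compute t_(k+1)/t_k: get (k + 1)*(k + 5)*(k + 6)/((k + 3)*(k + 4)*(k + 8)).
A = k + 1, B = k + 8, C = k**4 + 16*k**3 + 95*k**2 + 248*k + 240.
Key eq: (k + 1)·f(k+1) = (k + 7)·f(k) + (k**4 + 16*k**3 + 95*k**2 + 248*k + 240).
From deg A=1, deg B=1, deg C=4: d=6.
A polynomial solution: f(k) = k*(k + 2)*(k + 3)*(k + 4)*(k + 5)*(k + 7)/12.
R(k) = B(k−1)·f(k)/C(k) = k*(k + 2)*(k + 7)**2/(12*(k + 4)); s_k = R·t_k = 5*k*(k + 7)/(6*(k**2 + 7*k + 6)).
Δs = 10*(k + 4)/(k**4 + 16*k**3 + 83*k**2 + 152*k + 84), as required.
Σ_(k=1)^n t_k = s_(n+1) − s_(1) = (5*(n**2 + 9*n + 8)/(6*(n**2 + 9*n + 14))) − (10/21), i.e. 5*n*(n + 9)/(14*(n**2 + 9*n + 14)).

S(n) = \frac{5 n \left(n + 9\right)}{14 \left(n^{2} + 9 n + 14\right)}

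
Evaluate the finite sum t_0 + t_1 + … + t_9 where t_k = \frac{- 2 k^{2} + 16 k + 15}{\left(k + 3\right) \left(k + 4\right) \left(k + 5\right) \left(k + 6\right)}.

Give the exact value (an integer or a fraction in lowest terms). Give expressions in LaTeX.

Σ = 184/1365

Compute t_(k+1)/t_k: get (k + 3)*(16*k - 2*(k + 1)**2 + 31)/((k + 7)*(-2*k**2 + 16*k + 15)).
Factor: A=k + 3; B=k + 7; C=k**2 - 8*k - 15/2.
Solve (k + 3)·f(k+1) − (k + 6)·f(k) = k**2 - 8*k - 15/2.
Degrees (1,1,2) ⇒ d ≤ 3.
Solve for f: f(k) = -k*(k**2 + 42*k + 32)/30 (degree 3 ≤ 3).
Certificate R = B(k−1)f/C = -k*(k + 6)*(k**2 + 42*k + 32)/(15*(2*k**2 - 16*k - 15)) gives s_k = k*(k**2 + 42*k + 32)/(15*(k + 3)*(k + 4)*(k + 5)).
Δs = (-2*k**2 + 16*k + 15)/(k**4 + 18*k**3 + 119*k**2 + 342*k + 360), as required.
Sum = s_(10) − s_(0); s_(10) = 184/1365, s_(0) = 0 ⇒ 184/1365.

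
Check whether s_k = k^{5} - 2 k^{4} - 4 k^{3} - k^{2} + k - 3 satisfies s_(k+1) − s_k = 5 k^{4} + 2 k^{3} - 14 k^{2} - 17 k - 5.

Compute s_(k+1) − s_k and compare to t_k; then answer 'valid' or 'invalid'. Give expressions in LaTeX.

Valid — Δs_k = t_k.

s_(k+1) = k**5 + 3*k**4 - 2*k**3 - 15*k**2 - 16*k - 8
s_(k+1) − s_k = 5*k**4 + 2*k**3 - 14*k**2 - 17*k - 5
(s_(k+1) − s_k) − t_k = 0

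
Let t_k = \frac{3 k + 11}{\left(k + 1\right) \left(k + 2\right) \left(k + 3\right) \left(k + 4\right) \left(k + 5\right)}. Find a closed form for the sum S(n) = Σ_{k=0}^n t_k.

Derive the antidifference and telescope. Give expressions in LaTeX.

Step 1: r(k) = (k + 1)*(3*k + 14)/((k + 6)*(3*k + 11)).
A = k + 1, B = k + 6, C = k + 11/3.
Key eq: (k + 1)·f(k+1) = (k + 5)·f(k) + (k + 11/3).
d = 4 from the (1,1,1) case.
Coefficient equations give f(k) = k*(k + 3)*(k**2 + 7*k + 14)/24.
Get s_k = R·t_k = k*(k**2 + 7*k + 14)/(8*(k**3 + 7*k**2 + 14*k + 8)) with R(k) = B(k−1)f(k)/C(k) = k*(k + 3)*(k + 5)*(k**2 + 7*k + 14)/(8*(3*k + 11)).
Check: Δs_k = (3*k + 11)/(k**5 + 15*k**4 + 85*k**3 + 225*k**2 + 274*k + 120). ✓
Telescope: S(n) = s_(n+1) − s_(0) = (n**3 + 10*n**2 + 31*n + 22)/(8*(n**3 + 10*n**2 + 31*n + 30)) − (0) = (n**3 + 10*n**2 + 31*n + 22)/(8*(n**3 + 10*n**2 + 31*n + 30)).

S(n) = \frac{n^{3} + 10 n^{2} + 31 n + 22}{8 \left(n^{3} + 10 n^{2} + 31 n + 30\right)}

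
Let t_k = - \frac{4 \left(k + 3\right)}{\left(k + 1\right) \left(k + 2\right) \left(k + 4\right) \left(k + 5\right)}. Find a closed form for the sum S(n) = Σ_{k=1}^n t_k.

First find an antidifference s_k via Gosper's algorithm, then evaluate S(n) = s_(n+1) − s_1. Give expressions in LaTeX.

Step 1: r(k) = (k + 1)*(k + 4)**2/((k + 3)**2*(k + 6)).
Gosper form: A/B · C(k+1)/C(k) with A=k + 1, B=k + 6, C=k**2 + 6*k + 9.
Solve (k + 1)·f(k+1) − (k + 5)·f(k) = k**2 + 6*k + 9.
d = 4 from the (1,1,2) case.
A polynomial solution: f(k) = k*(k + 2)*(k + 3)*(k + 5)/8.
So s_k = (B(k−1)f/C)·t_k = (k*(k + 2)*(k + 5)**2/(8*(k + 3)))·t_k = k*(-k - 5)/(2*(k**2 + 5*k + 4)).
Δs = 4*(-k - 3)/(k**4 + 12*k**3 + 49*k**2 + 78*k + 40), as required.
Telescope: S(n) = s_(n+1) − s_(1) = (-n**2 - 7*n - 6)/(2*(n**2 + 7*n + 10)) − (-3/10) = n*(-n - 7)/(5*(n**2 + 7*n + 10)).

S(n) = \frac{n \left(- n - 7\right)}{5 \left(n^{2} + 7 n + 10\right)}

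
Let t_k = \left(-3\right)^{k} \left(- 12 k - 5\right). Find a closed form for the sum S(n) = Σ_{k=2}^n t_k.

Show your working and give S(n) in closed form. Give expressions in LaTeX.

S(n) = - 6 \left(-3\right)^{n} + 3 \left(-3\right)^{n + 1} n - 45

Step 1: r(k) = 3*(-12*k - 17)/(12*k + 5).
A = -3, B = 1, C = k + 5/12.
f must satisfy (-3)·f(k+1) − (1)·f(k) = k + 5/12.
From deg A=0, deg B=0, deg C=1: d=1.
Solving with deg f ≤ 1: f(k) = -(3*k - 1)/12.
Then R = B(k−1)f/C = -(3*k - 1)/(12*k + 5), so s_k = R(k)·t_k = (-3)**k*(3*k - 1).
Verify: (-3)**k*(-12*k - 5) matches t_k.
Evaluate: s_(n+1) = (-3)**(n + 1)*(3*n + 2); subtract s_(2) = 45 ⇒ S(n) = -6*(-3)**n + 3*(-3)**(n + 1)*n - 45.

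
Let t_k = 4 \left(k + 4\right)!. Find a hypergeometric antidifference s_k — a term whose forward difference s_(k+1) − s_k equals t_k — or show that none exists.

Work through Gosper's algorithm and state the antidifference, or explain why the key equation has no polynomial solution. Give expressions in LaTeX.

t_(k+1)/t_k = k + 5.
Gosper form: A/B · C(k+1)/C(k) with A=k + 5, B=1, C=1.
Set up (k + 5)·f(k+1) − (1)·f(k) − (1) = 0.
From deg A=1, deg B=0, deg C=0: d=-1.
Negative degree bound (-1): no f exists, t_k not Gosper-summable.

no hypergeometric antidifference exists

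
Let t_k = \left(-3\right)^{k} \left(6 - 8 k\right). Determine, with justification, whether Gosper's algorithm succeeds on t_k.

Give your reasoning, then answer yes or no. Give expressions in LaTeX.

Yes. s_k = \left(-3\right)^{k} \left(2 k - 3\right).

The ratio is 3*(-4*k - 1)/(4*k - 3).
Take A(k)=-3, B(k)=1, C(k)=k - 3/4.
f must satisfy (-3)·f(k+1) − (1)·f(k) = k - 3/4.
Bound: deg f ≤ 1.
Solve for f: f(k) = -(2*k - 3)/8 (degree 1 ≤ 1).
Then R = B(k−1)f/C = -(2*k - 3)/(2*(4*k - 3)), so s_k = R(k)·t_k = (-3)**k*(2*k - 3).
s_(k+1) − s_k = (-3)**k*(6 - 8*k) = t_k.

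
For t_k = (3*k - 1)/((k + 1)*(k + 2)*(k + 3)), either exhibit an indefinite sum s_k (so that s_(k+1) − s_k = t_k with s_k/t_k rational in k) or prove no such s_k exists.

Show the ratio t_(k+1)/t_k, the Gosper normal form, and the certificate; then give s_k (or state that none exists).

Step 1: r(k) = (k + 1)*(3*k + 2)/((k + 4)*(3*k - 1)).
So A=k + 1 and B=k + 4, with C=k - 1/3.
Key eq: (k + 1)·f(k+1) = (k + 3)·f(k) + (k - 1/3).
Degrees (1,1,1) ⇒ d ≤ 2.
A polynomial solution: f(k) = k*(k - 3)/6.
Certificate R = B(k−1)f/C = k*(k - 3)*(k + 3)/(2*(3*k - 1)) gives s_k = k*(k - 3)/(2*(k + 1)*(k + 2)).
Check: Δs_k = (3*k - 1)/(k**3 + 6*k**2 + 11*k + 6). ✓

s_k = k*(k - 3)/(2*(k + 1)*(k + 2))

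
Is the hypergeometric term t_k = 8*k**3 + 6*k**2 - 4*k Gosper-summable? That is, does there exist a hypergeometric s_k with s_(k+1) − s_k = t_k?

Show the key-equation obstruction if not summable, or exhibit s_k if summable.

Yes. s_k = k*(2*k**3 - 2*k**2 - 3*k + 3).

Step 1: r(k) = (4*k**3 + 15*k**2 + 16*k + 5)/(k*(4*k**2 + 3*k - 2)).
Normal form (A,B,C) = (1, 1, k**3 + 3*k**2/4 - k/2).
Key eq: (1)·f(k+1) = (1)·f(k) + (k**3 + 3*k**2/4 - k/2).
Degrees (0,0,3) ⇒ d ≤ 4.
A polynomial solution: f(k) = k*(k - 1)*(2*k**2 - 3)/8.
Get s_k = R·t_k = k*(2*k**3 - 2*k**2 - 3*k + 3) with R(k) = B(k−1)f(k)/C(k) = (k - 1)*(2*k**2 - 3)/(2*(4*k**2 + 3*k - 2)).
Verify: 2*k*(4*k**2 + 3*k - 2) matches t_k.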